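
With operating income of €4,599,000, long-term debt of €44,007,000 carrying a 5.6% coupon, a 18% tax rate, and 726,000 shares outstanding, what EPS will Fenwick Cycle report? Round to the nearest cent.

€2.41

Pre-tax income = €4,599,000 − €2,464,392.00 = €2,134,608.00.
After tax at 18%: net income = €2,134,608.00 × 0.82 = €1,750,378.56.
EPS = €1,750,378.56 ÷ 726,000 = €2.41.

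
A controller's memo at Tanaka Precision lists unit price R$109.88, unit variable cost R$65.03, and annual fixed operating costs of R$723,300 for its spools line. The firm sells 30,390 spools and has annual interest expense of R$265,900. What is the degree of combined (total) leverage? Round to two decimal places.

3.65

Total contribution margin = 30,390 × R$44.85 = R$1,362,991.50.
Subtracting fixed costs: EBIT = R$1,362,991.50 − R$723,300 = R$639,691.50. Interest = R$265,900.00.
DOL = R$1,362,991.50 ÷ R$639,691.50 = 2.1307; DFL = R$639,691.50 ÷ R$373,791.50 = 1.7114.
Combined leverage = 2.1307 × 1.7114 = 3.6465.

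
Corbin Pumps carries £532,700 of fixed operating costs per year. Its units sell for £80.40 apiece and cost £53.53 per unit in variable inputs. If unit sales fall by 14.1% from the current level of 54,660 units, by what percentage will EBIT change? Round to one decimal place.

At 54,660 units, contribution = 54,660 × £26.87 = £1,468,714.20.
Subtracting fixed costs: EBIT = £1,468,714.20 − £532,700 = £936,014.20.
Degree of operating leverage = £1,468,714.20 / £936,014.20 = 1.5691.
%ΔEBIT = DOL × %ΔSales = 1.5691 × -14.1% = -22.1%.

-22.1%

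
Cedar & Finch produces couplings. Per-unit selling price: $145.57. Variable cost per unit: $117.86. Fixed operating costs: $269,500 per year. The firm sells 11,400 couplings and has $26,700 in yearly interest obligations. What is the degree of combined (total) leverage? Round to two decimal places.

Total contribution margin = 11,400 × $27.71 = $315,894.00.
Subtracting fixed costs: EBIT = $315,894.00 − $269,500 = $46,394.00. Interest = $26,700.00, so EBIT − I = $19,694.00.
DCL = contribution ÷ (EBIT − I) = $315,894.00 ÷ $19,694.00 = 16.0401.

16.04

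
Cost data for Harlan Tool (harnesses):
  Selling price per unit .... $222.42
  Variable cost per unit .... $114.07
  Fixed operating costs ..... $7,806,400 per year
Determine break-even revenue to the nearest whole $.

CM per unit = $222.42 − $114.07 = $108.35; CM ratio = $108.35 / $222.42 = 0.4871.
Break-even sales = FC ÷ CM ratio = $7,806,400 × $222.42 / $108.35 = $16,024,915.

$16,024,915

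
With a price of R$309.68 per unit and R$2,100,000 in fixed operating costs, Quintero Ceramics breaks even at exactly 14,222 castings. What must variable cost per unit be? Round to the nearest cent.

R$162.02

At break-even, FC = Q × (P − VC), so P − VC = R$2,100,000 ÷ 14,222 = R$147.6586.
Hence VC = price − CM = R$309.68 − R$147.6586 = R$162.02.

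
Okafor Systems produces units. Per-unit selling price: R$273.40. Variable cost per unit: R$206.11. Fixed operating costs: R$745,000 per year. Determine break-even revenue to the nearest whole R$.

CM per unit = R$273.40 − R$206.11 = R$67.29; CM ratio = R$67.29 / R$273.40 = 0.2461.
Break-even sales = FC ÷ CM ratio = R$745,000 × R$273.40 / R$67.29 = R$3,026,943.

R$3,026,943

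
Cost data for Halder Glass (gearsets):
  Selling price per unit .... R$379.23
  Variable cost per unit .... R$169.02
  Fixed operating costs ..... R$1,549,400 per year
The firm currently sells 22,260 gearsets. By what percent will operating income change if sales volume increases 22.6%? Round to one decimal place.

+33.8%

At 22,260 units, contribution = 22,260 × R$210.21 = R$4,679,274.60.
EBIT = R$4,679,274.60 − R$1,549,400 = R$3,129,874.60.
Degree of operating leverage = R$4,679,274.60 / R$3,129,874.60 = 1.4950.
Operating income changes by 1.4950 × +22.6% = +33.8%.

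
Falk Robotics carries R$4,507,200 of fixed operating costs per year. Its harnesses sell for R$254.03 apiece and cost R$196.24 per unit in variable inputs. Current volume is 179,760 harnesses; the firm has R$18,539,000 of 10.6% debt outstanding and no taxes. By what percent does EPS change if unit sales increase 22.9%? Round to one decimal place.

Total contribution margin = 179,760 × R$57.79 = R$10,388,330.40.
EBIT = R$10,388,330.40 − R$4,507,200 = R$5,881,130.40.
Interest = R$1,965,134.00, so EBIT − I = R$3,915,996.40.
DCL = total CM / (EBIT − I) = R$10,388,330.40 / R$3,915,996.40 = 2.6528.
%ΔEPS = DCL × %ΔSales = 2.6528 × +22.9% = +60.7%.

+60.7%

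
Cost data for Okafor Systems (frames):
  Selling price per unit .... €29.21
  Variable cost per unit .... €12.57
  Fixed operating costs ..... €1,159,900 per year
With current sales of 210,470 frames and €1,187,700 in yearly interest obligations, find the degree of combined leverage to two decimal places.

Total contribution margin = 210,470 × €16.64 = €3,502,220.80.
Subtracting fixed costs: EBIT = €3,502,220.80 − €1,159,900 = €2,342,320.80. Interest = €1,187,700.00.
DOL = €3,502,220.80 ÷ €2,342,320.80 = 1.4952; DFL = €2,342,320.80 ÷ €1,154,620.80 = 2.0286.
Combined leverage = 1.4952 × 2.0286 = 3.0332.

3.03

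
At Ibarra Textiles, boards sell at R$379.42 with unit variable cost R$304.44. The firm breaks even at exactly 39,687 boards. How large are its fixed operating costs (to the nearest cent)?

R$2,975,731.26

Contribution margin per unit = R$379.42 − R$304.44 = R$74.98.
Since BE = FC / CM, FC = 39,687 × R$74.98 = R$2,975,731.26.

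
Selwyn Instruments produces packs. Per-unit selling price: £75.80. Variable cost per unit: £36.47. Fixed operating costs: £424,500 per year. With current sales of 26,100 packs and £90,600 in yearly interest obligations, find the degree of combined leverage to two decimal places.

At 26,100 units, contribution = 26,100 × £39.33 = £1,026,513.00.
EBIT = £1,026,513.00 − £424,500 = £602,013.00. Interest = £90,600.00, so EBIT − I = £511,413.00.
Degree of total leverage = total CM / (EBIT − interest) = £1,026,513.00 / £511,413.00 = 2.0072.

2.01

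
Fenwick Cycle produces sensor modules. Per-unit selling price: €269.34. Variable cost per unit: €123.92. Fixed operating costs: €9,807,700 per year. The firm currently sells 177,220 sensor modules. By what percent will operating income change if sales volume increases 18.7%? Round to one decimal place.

+30.2%

At 177,220 units, contribution = 177,220 × €145.42 = €25,771,332.40.
EBIT = €25,771,332.40 − €9,807,700 = €15,963,632.40.
So DOL = total CM / EBIT = €25,771,332.40 / €15,963,632.40 = 1.6144.
So EBIT moves 1.6144 × (+18.7%) = +30.2%.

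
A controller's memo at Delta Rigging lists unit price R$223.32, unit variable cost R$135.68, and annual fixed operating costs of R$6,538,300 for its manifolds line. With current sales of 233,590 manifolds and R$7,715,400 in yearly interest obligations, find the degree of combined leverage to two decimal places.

3.29

Contribution at this volume is 233,590 × R$87.64 = R$20,471,827.60.
Subtracting fixed costs: EBIT = R$20,471,827.60 − R$6,538,300 = R$13,933,527.60. Interest = R$7,715,400.00, so EBIT − I = R$6,218,127.60.
DCL = contribution ÷ (EBIT − I) = R$20,471,827.60 ÷ R$6,218,127.60 = 3.2923.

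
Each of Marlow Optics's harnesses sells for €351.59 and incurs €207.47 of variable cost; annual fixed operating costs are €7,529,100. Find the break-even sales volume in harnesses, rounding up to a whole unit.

Each unit contributes €351.59 − €207.47 = €144.12.
Break-even volume = fixed costs ÷ CM per unit = €7,529,100 ÷ €144.12 = 52,241.88, so 52,242 harnesses.

52,242 harnesses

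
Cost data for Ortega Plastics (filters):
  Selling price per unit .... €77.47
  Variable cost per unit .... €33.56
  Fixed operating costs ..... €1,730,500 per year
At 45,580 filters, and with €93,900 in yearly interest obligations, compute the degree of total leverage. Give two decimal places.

11.31

Total contribution margin = 45,580 × €43.91 = €2,001,417.80.
Subtracting fixed costs: EBIT = €2,001,417.80 − €1,730,500 = €270,917.80. Interest = €93,900.00.
DOL = €2,001,417.80 ÷ €270,917.80 = 7.3875; DFL = €270,917.80 ÷ €177,017.80 = 1.5305.
Combined leverage = 7.3875 × 1.5305 = 11.3066.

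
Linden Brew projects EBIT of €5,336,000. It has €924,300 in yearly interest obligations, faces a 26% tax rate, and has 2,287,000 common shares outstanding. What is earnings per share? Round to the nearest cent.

€1.43

Pre-tax income = €5,336,000 − €924,300.00 = €4,411,700.00.
After tax at 26%: net income = €4,411,700.00 × 0.74 = €3,264,658.00.
Per share: €3,264,658.00 / 2,287,000 shares = €1.43.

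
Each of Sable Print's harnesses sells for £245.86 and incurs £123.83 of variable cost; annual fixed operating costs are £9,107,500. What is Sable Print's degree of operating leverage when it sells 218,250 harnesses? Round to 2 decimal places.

At 218,250 units, contribution = 218,250 × £122.03 = £26,633,047.50.
Operating income = contribution − fixed costs = £26,633,047.50 − £9,107,500 = £17,525,547.50.
So DOL = total CM / EBIT = £26,633,047.50 / £17,525,547.50 = 1.5197.

1.52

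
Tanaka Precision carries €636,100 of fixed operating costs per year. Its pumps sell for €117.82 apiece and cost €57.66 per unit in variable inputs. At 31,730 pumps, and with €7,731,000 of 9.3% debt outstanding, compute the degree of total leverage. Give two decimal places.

3.45

At 31,730 units, contribution = 31,730 × €60.16 = €1,908,876.80.
EBIT = €1,908,876.80 − €636,100 = €1,272,776.80. Interest = €718,983.00, so EBIT − I = €553,793.80.
Degree of total leverage = total CM / (EBIT − interest) = €1,908,876.80 / €553,793.80 = 3.4469.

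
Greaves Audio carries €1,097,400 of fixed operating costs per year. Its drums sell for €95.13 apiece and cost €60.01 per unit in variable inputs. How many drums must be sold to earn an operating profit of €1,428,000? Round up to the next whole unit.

71,908 drums

Unit CM = price − variable cost = €95.13 − €60.01 = €35.12.
Required volume = (fixed costs + target profit) ÷ CM = (€1,097,400 + €1,428,000) ÷ €35.12 = 71,907.74, so 71,908 drums.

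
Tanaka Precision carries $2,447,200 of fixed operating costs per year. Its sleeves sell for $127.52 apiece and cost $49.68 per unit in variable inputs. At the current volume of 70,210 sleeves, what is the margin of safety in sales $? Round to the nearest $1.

$4,944,097

Unit CM = price − variable cost = $127.52 − $49.68 = $77.84. Break-even units = $2,447,200 ÷ $77.84 = 31,438.85; break-even revenue = 31,438.85 × $127.52 = $4,009,082.01.
Actual sales revenue = 70,210 × $127.52 = $8,953,179.20.
Margin of safety = $8,953,179.20 − $4,009,082.01 = $4,944,097.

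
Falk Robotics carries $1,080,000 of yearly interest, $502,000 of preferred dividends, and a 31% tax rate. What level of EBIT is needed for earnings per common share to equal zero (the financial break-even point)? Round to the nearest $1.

Preferred dividends are paid after tax, so their pre-tax equivalent is $502,000 ÷ (1 − 0.31) = $727,536.23.
Financial break-even EBIT = interest + D_p ÷ (1 − t) = $1,080,000 + $727,536.23 = $1,807,536.23.

$1,807,536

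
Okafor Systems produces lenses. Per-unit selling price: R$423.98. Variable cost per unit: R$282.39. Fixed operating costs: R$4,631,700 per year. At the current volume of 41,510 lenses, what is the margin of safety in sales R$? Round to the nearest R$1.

Each unit contributes R$423.98 − R$282.39 = R$141.59. Break-even units = R$4,631,700 ÷ R$141.59 = 32,712.06; break-even revenue = 32,712.06 × R$423.98 = R$13,869,257.48.
Current sales = 41,510 × R$423.98 = R$17,599,409.80.
Margin of safety = R$17,599,409.80 − R$13,869,257.48 = R$3,730,152.

R$3,730,152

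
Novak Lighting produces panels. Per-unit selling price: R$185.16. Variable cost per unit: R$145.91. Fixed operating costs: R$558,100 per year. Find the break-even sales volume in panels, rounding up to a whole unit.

14,220 panels

Unit CM = price − variable cost = R$185.16 − R$145.91 = R$39.25.
Break-even Q = R$558,100 / R$39.25 = 14,219.11 → 14,220 panels.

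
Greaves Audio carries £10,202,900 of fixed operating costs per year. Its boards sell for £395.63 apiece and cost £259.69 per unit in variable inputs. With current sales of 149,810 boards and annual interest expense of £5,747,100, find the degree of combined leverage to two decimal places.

4.61

Contribution at this volume is 149,810 × £135.94 = £20,365,171.40.
EBIT = £20,365,171.40 − £10,202,900 = £10,162,271.40. Interest = £5,747,100.00.
DOL = £20,365,171.40 ÷ £10,162,271.40 = 2.0040; DFL = £10,162,271.40 ÷ £4,415,171.40 = 2.3017.
DCL = DOL × DFL = 2.0040 × 2.3017 = 4.6126.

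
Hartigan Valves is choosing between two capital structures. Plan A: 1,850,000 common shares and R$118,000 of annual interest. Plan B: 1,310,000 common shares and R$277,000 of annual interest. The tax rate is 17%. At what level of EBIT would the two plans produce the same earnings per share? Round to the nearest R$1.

Set EPS_A = EPS_B: (EBIT − R$118,000)(1 − 0.17) ÷ 1,850,000 = (EBIT − R$277,000)(1 − 0.17) ÷ 1,310,000.
Cancelling (1 − t) and cross-multiplying: 1,310,000·(EBIT − 118,000) = 1,850,000·(EBIT − 277,000).
EBIT × (1,850,000 − 1,310,000) = 277,000 × 1,850,000 − 118,000 × 1,310,000 = 357,870,000,000, so EBIT = 357,870,000,000 ÷ 540,000 = 662,722.22.

R$662,722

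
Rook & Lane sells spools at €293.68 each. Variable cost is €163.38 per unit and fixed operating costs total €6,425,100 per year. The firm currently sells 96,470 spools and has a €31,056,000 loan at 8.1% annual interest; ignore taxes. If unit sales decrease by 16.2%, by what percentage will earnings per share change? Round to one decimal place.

-56.1%

At 96,470 units, contribution = 96,470 × €130.30 = €12,570,041.00.
EBIT = €12,570,041.00 − €6,425,100 = €6,144,941.00.
Interest = €2,515,536.00, so EBIT − I = €3,629,405.00.
DCL = total CM / (EBIT − I) = €12,570,041.00 / €3,629,405.00 = 3.4634.
EPS therefore changes by 3.4634 × (-16.2%) = -56.1%.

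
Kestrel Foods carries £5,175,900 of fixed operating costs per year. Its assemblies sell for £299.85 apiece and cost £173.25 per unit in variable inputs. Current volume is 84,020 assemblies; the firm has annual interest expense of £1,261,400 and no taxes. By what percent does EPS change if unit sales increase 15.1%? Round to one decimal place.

Total contribution margin = 84,020 × £126.60 = £10,636,932.00.
Operating income = contribution − fixed costs = £10,636,932.00 − £5,175,900 = £5,461,032.00.
After interest of £1,261,400.00, pre-tax earnings = £4,199,632.00.
Degree of combined leverage = contribution ÷ (EBIT − I) = £10,636,932.00 ÷ £4,199,632.00 = 2.5328.
EPS therefore changes by 2.5328 × (+15.1%) = +38.2%.

+38.2%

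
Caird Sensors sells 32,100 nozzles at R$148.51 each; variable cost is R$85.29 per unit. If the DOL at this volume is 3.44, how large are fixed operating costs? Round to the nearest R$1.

R$1,439,431

Contribution at this volume is 32,100 × R$63.22 = R$2,029,362.00.
DOL = contribution / EBIT, so EBIT = R$2,029,362.00 / 3.44 = R$589,930.81.
And FC = contribution − EBIT = R$2,029,362.00 − R$589,930.81 = R$1,439,431.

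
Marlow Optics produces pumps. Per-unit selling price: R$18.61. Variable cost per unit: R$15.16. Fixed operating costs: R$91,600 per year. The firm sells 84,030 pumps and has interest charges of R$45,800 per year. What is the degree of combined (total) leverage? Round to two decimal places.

At 84,030 units, contribution = 84,030 × R$3.45 = R$289,903.50.
Subtracting fixed costs: EBIT = R$289,903.50 − R$91,600 = R$198,303.50. Interest = R$45,800.00.
DOL = R$289,903.50 ÷ R$198,303.50 = 1.4619; DFL = R$198,303.50 ÷ R$152,503.50 = 1.3003.
DCL = DOL × DFL = 1.4619 × 1.3003 = 1.9009.

1.90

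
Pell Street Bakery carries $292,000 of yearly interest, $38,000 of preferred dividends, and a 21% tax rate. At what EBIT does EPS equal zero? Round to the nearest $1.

$340,101

Grossing the preferred dividend up to pre-tax terms: $38,000 / (1 − 0.21) = $48,101.27.
EPS = 0 when EBIT covers interest plus the pre-tax preferred burden: $292,000 + $48,101.27 = $340,101.27.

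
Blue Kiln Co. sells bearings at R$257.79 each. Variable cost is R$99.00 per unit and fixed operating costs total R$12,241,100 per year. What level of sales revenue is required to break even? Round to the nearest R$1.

R$19,872,997

Contribution margin per unit = R$257.79 − R$99.00 = R$158.79, a CM ratio of R$158.79 ÷ R$257.79 = 0.6160.
Break-even sales = FC ÷ CM ratio = R$12,241,100 × R$257.79 / R$158.79 = R$19,872,997.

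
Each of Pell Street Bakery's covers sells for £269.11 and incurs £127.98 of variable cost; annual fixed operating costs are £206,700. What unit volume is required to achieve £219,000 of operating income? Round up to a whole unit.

3,017 covers

Contribution margin per unit = £269.11 − £127.98 = £141.13.
Required volume = (fixed costs + target profit) ÷ CM = (£206,700 + £219,000) ÷ £141.13 = 3,016.37, so 3,017 covers.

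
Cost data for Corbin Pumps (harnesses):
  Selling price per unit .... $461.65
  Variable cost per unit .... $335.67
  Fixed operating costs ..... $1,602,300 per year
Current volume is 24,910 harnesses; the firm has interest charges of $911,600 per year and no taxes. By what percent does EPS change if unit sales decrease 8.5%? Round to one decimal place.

-42.7%

At 24,910 units, contribution = 24,910 × $125.98 = $3,138,161.80.
EBIT = $3,138,161.80 − $1,602,300 = $1,535,861.80.
After interest of $911,600.00, pre-tax earnings = $624,261.80.
DCL = total CM / (EBIT − I) = $3,138,161.80 / $624,261.80 = 5.0270.
EPS therefore changes by 5.0270 × (-8.5%) = -42.7%.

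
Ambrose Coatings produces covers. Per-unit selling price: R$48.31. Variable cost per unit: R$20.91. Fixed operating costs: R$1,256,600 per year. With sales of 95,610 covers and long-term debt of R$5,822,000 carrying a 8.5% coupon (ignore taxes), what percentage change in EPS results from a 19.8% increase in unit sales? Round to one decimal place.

Total contribution margin = 95,610 × R$27.40 = R$2,619,714.00.
EBIT = R$2,619,714.00 − R$1,256,600 = R$1,363,114.00.
Interest = R$494,870.00, so EBIT − I = R$868,244.00.
DCL = total CM / (EBIT − I) = R$2,619,714.00 / R$868,244.00 = 3.0173.
EPS therefore changes by 3.0173 × (+19.8%) = +59.7%.

+59.7%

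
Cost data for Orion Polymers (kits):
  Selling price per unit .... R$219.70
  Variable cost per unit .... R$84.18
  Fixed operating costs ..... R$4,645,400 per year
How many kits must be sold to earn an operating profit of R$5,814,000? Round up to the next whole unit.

77,180 kits

Contribution margin per unit = R$219.70 − R$84.18 = R$135.52.
Need Q such that Q × R$135.52 − R$4,645,400 = R$5,814,000, i.e. Q = R$10,459,400 / R$135.52 = 77,179.75 → 77,180.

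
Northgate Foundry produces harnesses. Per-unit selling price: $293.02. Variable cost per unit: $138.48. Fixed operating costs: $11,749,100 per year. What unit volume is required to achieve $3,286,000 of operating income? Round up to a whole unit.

Contribution margin per unit = $293.02 − $138.48 = $154.54.
Required volume = (fixed costs + target profit) ÷ CM = ($11,749,100 + $3,286,000) ÷ $154.54 = 97,289.37, so 97,290 harnesses.

97,290 harnesses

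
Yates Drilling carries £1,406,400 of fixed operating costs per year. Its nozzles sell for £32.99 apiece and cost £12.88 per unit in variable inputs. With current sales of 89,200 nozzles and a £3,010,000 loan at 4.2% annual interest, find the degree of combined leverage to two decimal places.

6.87

Contribution at this volume is 89,200 × £20.11 = £1,793,812.00.
Operating income = contribution − fixed costs = £1,793,812.00 − £1,406,400 = £387,412.00. Interest = £126,420.00, so EBIT − I = £260,992.00.
Degree of total leverage = total CM / (EBIT − interest) = £1,793,812.00 / £260,992.00 = 6.8731.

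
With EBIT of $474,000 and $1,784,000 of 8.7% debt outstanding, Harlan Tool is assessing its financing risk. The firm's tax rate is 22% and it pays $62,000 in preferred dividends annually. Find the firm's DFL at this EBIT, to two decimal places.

Annual interest charges come to $155,208.00.
Pre-tax preferred-dividend burden = $62,000 ÷ (1 − 0.22) = $79,487.18.
DFL = EBIT ÷ [EBIT − I − D_p/(1−t)] = $474,000 ÷ [$474,000 − $155,208.00 − $79,487.18] = $474,000 ÷ $239,304.82 = 1.9807.

1.98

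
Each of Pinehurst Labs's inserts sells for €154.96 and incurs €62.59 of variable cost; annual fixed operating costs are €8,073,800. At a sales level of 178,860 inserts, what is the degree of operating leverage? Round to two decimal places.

Contribution at this volume is 178,860 × €92.37 = €16,521,298.20.
EBIT = €16,521,298.20 − €8,073,800 = €8,447,498.20.
Degree of operating leverage = €16,521,298.20 / €8,447,498.20 = 1.9558.

1.96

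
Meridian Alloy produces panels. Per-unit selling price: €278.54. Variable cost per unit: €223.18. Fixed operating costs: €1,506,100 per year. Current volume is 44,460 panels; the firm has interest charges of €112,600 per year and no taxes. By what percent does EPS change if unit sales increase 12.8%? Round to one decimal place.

+37.4%

Total contribution margin = 44,460 × €55.36 = €2,461,305.60.
EBIT = €2,461,305.60 − €1,506,100 = €955,205.60.
Interest = €112,600.00, so EBIT − I = €842,605.60.
Degree of combined leverage = contribution ÷ (EBIT − I) = €2,461,305.60 ÷ €842,605.60 = 2.9211.
EPS therefore changes by 2.9211 × (+12.8%) = +37.4%.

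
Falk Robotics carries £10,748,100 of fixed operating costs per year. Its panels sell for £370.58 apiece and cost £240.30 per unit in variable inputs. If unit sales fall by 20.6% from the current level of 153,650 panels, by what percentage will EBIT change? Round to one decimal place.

-44.5%

Total contribution margin = 153,650 × £130.28 = £20,017,522.00.
EBIT = £20,017,522.00 − £10,748,100 = £9,269,422.00.
DOL = contribution ÷ EBIT = £20,017,522.00 ÷ £9,269,422.00 = 2.1595.
Operating income changes by 2.1595 × -20.6% = -44.5%.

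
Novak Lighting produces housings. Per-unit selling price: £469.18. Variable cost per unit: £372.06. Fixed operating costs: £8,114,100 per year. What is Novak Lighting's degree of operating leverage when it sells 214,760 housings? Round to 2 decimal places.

At 214,760 units, contribution = 214,760 × £97.12 = £20,857,491.20.
Subtracting fixed costs: EBIT = £20,857,491.20 − £8,114,100 = £12,743,391.20.
So DOL = total CM / EBIT = £20,857,491.20 / £12,743,391.20 = 1.6367.

1.64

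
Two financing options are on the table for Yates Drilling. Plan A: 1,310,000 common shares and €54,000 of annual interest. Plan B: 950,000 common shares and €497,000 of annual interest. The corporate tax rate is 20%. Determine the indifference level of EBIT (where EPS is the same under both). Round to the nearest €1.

At indifference, (EBIT − 54,000)(1 − t)/1,310,000 = (EBIT − 497,000)(1 − t)/950,000.
Cancelling (1 − t) and cross-multiplying: 950,000·(EBIT − 54,000) = 1,310,000·(EBIT − 497,000).
Solving, EBIT = (497,000·1,310,000 − 54,000·950,000) / (1,310,000 − 950,000) = 599,770,000,000 / 360,000 = 1,666,027.78.

€1,666,028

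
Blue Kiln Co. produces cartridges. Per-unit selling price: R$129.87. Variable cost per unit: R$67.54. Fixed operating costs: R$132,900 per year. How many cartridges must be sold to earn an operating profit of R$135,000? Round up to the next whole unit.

4,299 cartridges

Each unit contributes R$129.87 − R$67.54 = R$62.33.
Units = (FC + target) / CM = (R$132,900 + R$135,000) / R$62.33 = 4,298.09, so 4,299 cartridges.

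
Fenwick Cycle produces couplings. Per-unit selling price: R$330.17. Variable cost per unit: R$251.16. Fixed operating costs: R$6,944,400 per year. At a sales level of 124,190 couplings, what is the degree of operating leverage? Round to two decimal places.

3.42

At 124,190 units, contribution = 124,190 × R$79.01 = R$9,812,251.90.
Subtracting fixed costs: EBIT = R$9,812,251.90 − R$6,944,400 = R$2,867,851.90.
Degree of operating leverage = R$9,812,251.90 / R$2,867,851.90 = 3.4215.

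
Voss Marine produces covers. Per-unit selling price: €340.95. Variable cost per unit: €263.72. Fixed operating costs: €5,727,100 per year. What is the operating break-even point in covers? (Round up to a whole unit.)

Contribution margin per unit = €340.95 − €263.72 = €77.23.
Break-even Q = €5,727,100 / €77.23 = 74,156.42 → 74,157 covers.

74,157 covers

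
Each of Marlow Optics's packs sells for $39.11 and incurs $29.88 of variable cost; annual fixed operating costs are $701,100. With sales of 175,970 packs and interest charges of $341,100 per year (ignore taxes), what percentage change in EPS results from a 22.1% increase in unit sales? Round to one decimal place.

+61.7%

Contribution at this volume is 175,970 × $9.23 = $1,624,203.10.
EBIT = $1,624,203.10 − $701,100 = $923,103.10.
Interest = $341,100.00, so EBIT − I = $582,003.10.
DCL = total CM / (EBIT − I) = $1,624,203.10 / $582,003.10 = 2.7907.
%ΔEPS = DCL × %ΔSales = 2.7907 × +22.1% = +61.7%.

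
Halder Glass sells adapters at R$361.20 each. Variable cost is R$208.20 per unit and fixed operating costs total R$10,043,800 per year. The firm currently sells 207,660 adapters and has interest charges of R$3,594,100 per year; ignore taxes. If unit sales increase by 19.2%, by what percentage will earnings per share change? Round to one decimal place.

+33.6%

At 207,660 units, contribution = 207,660 × R$153.00 = R$31,771,980.00.
Subtracting fixed costs: EBIT = R$31,771,980.00 − R$10,043,800 = R$21,728,180.00.
Interest = R$3,594,100.00, so EBIT − I = R$18,134,080.00.
Degree of combined leverage = contribution ÷ (EBIT − I) = R$31,771,980.00 ÷ R$18,134,080.00 = 1.7521.
EPS therefore changes by 1.7521 × (+19.2%) = +33.6%.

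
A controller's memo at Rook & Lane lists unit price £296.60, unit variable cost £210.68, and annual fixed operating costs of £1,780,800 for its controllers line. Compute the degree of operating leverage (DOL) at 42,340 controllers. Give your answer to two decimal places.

1.96

At 42,340 units, contribution = 42,340 × £85.92 = £3,637,852.80.
Subtracting fixed costs: EBIT = £3,637,852.80 − £1,780,800 = £1,857,052.80.
Degree of operating leverage = £3,637,852.80 / £1,857,052.80 = 1.9589.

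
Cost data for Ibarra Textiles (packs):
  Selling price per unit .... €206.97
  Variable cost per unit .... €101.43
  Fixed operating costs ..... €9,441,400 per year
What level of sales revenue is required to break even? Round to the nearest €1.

€18,515,128

CM per unit = €206.97 − €101.43 = €105.54; CM ratio = €105.54 / €206.97 = 0.5099.
Break-even revenue = fixed costs × price ÷ CM = €9,441,400 × €206.97 ÷ €105.54 = €18,515,128.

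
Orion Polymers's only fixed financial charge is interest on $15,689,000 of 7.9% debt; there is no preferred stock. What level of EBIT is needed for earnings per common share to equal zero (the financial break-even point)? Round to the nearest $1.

$1,239,431

Annual interest = 7.9% × $15,689,000 = $1,239,431.00.
Without preferred stock the financial break-even is simply EBIT = interest = $1,239,431.00.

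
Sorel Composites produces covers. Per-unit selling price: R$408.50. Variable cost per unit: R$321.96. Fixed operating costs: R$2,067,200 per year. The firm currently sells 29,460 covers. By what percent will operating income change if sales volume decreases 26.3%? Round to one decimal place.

-139.0%

Total contribution margin = 29,460 × R$86.54 = R$2,549,468.40.
EBIT = R$2,549,468.40 − R$2,067,200 = R$482,268.40.
Degree of operating leverage = R$2,549,468.40 / R$482,268.40 = 5.2864.
So EBIT moves 5.2864 × (-26.3%) = -139.0%.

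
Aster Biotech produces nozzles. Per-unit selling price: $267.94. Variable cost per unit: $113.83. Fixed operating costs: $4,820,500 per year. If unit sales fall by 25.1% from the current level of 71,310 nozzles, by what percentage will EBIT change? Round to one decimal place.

Contribution at this volume is 71,310 × $154.11 = $10,989,584.10.
Operating income = contribution − fixed costs = $10,989,584.10 − $4,820,500 = $6,169,084.10.
DOL = contribution ÷ EBIT = $10,989,584.10 ÷ $6,169,084.10 = 1.7814.
%ΔEBIT = DOL × %ΔSales = 1.7814 × -25.1% = -44.7%.

-44.7%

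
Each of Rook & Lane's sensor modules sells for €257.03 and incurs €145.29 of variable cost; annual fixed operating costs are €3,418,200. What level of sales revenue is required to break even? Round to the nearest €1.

Contribution margin per unit = €257.03 − €145.29 = €111.74, a CM ratio of €111.74 ÷ €257.03 = 0.4347.
Break-even sales = FC ÷ CM ratio = €3,418,200 × €257.03 / €111.74 = €7,862,717.

€7,862,717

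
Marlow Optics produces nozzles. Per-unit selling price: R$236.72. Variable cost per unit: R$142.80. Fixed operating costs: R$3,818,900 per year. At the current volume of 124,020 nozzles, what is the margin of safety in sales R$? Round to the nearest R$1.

R$19,732,695

Each unit contributes R$236.72 − R$142.80 = R$93.92. Break-even units = R$3,818,900 ÷ R$93.92 = 40,661.20; break-even revenue = 40,661.20 × R$236.72 = R$9,625,319.51.
Actual sales revenue = 124,020 × R$236.72 = R$29,358,014.40.
Margin of safety = R$29,358,014.40 − R$9,625,319.51 = R$19,732,695.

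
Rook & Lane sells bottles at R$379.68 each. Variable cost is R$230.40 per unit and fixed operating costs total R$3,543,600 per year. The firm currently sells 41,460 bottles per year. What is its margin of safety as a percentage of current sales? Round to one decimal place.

42.7%

Unit CM = price − variable cost = R$379.68 − R$230.40 = R$149.28. Break-even units = R$3,543,600 ÷ R$149.28 = 23,737.94; break-even revenue = 23,737.94 × R$379.68 = R$9,012,821.86.
Current sales = 41,460 × R$379.68 = R$15,741,532.80.
Margin of safety = (R$15,741,532.80 − R$9,012,821.86) ÷ R$15,741,532.80 = 42.7%.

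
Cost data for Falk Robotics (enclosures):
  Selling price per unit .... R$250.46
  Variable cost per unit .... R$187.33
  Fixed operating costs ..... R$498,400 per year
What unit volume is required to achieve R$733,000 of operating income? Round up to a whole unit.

Contribution margin per unit = R$250.46 − R$187.33 = R$63.13.
Required volume = (fixed costs + target profit) ÷ CM = (R$498,400 + R$733,000) ÷ R$63.13 = 19,505.78, so 19,506 enclosures.

19,506 enclosures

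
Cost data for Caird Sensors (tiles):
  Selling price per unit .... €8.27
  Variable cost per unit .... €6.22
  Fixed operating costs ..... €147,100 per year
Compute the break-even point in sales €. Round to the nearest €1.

€593,423

Contribution margin per unit = €8.27 − €6.22 = €2.05, a CM ratio of €2.05 ÷ €8.27 = 0.2479.
Break-even sales = FC ÷ CM ratio = €147,100 × €8.27 / €2.05 = €593,423.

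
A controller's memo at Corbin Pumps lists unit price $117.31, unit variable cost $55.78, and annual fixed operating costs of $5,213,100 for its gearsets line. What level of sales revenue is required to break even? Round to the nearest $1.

$9,939,034

Contribution margin per unit = $117.31 − $55.78 = $61.53, a CM ratio of $61.53 ÷ $117.31 = 0.5245.
Break-even revenue = fixed costs × price ÷ CM = $5,213,100 × $117.31 ÷ $61.53 = $9,939,034.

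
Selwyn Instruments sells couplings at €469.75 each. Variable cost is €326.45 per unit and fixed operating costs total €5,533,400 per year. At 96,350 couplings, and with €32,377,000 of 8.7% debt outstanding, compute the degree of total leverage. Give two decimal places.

2.53

Total contribution margin = 96,350 × €143.30 = €13,806,955.00.
EBIT = €13,806,955.00 − €5,533,400 = €8,273,555.00. Interest = €2,816,799.00, so EBIT − I = €5,456,756.00.
Degree of total leverage = total CM / (EBIT − interest) = €13,806,955.00 / €5,456,756.00 = 2.5302.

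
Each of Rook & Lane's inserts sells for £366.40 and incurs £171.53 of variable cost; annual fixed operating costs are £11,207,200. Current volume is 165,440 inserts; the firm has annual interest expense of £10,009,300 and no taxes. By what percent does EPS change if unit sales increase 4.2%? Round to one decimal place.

+12.3%

At 165,440 units, contribution = 165,440 × £194.87 = £32,239,292.80.
Operating income = contribution − fixed costs = £32,239,292.80 − £11,207,200 = £21,032,092.80.
Interest = £10,009,300.00, so EBIT − I = £11,022,792.80.
DCL = total CM / (EBIT − I) = £32,239,292.80 / £11,022,792.80 = 2.9248.
%ΔEPS = DCL × %ΔSales = 2.9248 × +4.2% = +12.3%.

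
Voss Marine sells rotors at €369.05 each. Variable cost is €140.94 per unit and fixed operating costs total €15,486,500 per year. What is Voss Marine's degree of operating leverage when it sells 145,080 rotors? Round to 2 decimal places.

1.88

At 145,080 units, contribution = 145,080 × €228.11 = €33,094,198.80.
EBIT = €33,094,198.80 − €15,486,500 = €17,607,698.80.
Degree of operating leverage = €33,094,198.80 / €17,607,698.80 = 1.8795.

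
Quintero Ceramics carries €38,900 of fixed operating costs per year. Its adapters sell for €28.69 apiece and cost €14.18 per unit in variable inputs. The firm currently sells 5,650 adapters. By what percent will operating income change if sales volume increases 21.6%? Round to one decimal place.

+41.1%

At 5,650 units, contribution = 5,650 × €14.51 = €81,981.50.
Subtracting fixed costs: EBIT = €81,981.50 − €38,900 = €43,081.50.
DOL = contribution ÷ EBIT = €81,981.50 ÷ €43,081.50 = 1.9029.
%ΔEBIT = DOL × %ΔSales = 1.9029 × +21.6% = +41.1%.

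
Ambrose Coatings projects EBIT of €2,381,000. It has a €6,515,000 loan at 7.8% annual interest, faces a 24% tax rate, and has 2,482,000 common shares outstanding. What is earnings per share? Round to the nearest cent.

Pre-tax income = €2,381,000 − €508,170.00 = €1,872,830.00.
Net income = €1,872,830.00 × (1 − 0.24) = €1,423,350.80.
Per share: €1,423,350.80 / 2,482,000 shares = €0.57.

€0.57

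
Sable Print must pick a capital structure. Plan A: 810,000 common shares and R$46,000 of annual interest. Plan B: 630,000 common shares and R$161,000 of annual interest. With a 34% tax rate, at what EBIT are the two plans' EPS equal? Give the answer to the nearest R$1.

Set EPS_A = EPS_B: (EBIT − R$46,000)(1 − 0.34) ÷ 810,000 = (EBIT − R$161,000)(1 − 0.34) ÷ 630,000.
Cancelling (1 − t) and cross-multiplying: 630,000·(EBIT − 46,000) = 810,000·(EBIT − 161,000).
EBIT × (810,000 − 630,000) = 161,000 × 810,000 − 46,000 × 630,000 = 101,430,000,000, so EBIT = 101,430,000,000 ÷ 180,000 = 563,500.00.

R$563,500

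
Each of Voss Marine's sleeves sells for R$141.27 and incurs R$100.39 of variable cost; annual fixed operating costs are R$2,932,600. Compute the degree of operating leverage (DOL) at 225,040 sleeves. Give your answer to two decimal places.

1.47

Total contribution margin = 225,040 × R$40.88 = R$9,199,635.20.
EBIT = R$9,199,635.20 − R$2,932,600 = R$6,267,035.20.
So DOL = total CM / EBIT = R$9,199,635.20 / R$6,267,035.20 = 1.4679.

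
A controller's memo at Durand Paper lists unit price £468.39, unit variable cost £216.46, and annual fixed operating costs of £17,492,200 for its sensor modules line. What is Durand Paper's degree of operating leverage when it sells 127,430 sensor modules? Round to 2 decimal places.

Total contribution margin = 127,430 × £251.93 = £32,103,439.90.
Subtracting fixed costs: EBIT = £32,103,439.90 − £17,492,200 = £14,611,239.90.
DOL = contribution ÷ EBIT = £32,103,439.90 ÷ £14,611,239.90 = 2.1972.

2.20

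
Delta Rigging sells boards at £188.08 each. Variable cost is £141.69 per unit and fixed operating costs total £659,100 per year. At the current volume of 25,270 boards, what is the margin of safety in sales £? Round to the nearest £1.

£2,080,578

Contribution margin per unit = £188.08 − £141.69 = £46.39. Break-even units = £659,100 ÷ £46.39 = 14,207.80; break-even revenue = 14,207.80 × £188.08 = £2,672,203.66.
Actual sales revenue = 25,270 × £188.08 = £4,752,781.60.
Margin of safety = £4,752,781.60 − £2,672,203.66 = £2,080,578.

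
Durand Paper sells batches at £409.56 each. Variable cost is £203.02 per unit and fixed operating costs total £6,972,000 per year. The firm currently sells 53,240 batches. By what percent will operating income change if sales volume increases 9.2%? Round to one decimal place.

At 53,240 units, contribution = 53,240 × £206.54 = £10,996,189.60.
Subtracting fixed costs: EBIT = £10,996,189.60 − £6,972,000 = £4,024,189.60.
So DOL = total CM / EBIT = £10,996,189.60 / £4,024,189.60 = 2.7325.
%ΔEBIT = DOL × %ΔSales = 2.7325 × +9.2% = +25.1%.

+25.1%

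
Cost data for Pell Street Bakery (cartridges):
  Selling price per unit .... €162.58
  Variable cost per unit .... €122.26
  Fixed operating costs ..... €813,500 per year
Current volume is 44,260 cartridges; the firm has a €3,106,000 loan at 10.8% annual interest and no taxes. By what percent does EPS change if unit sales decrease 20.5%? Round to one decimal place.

Total contribution margin = 44,260 × €40.32 = €1,784,563.20.
Subtracting fixed costs: EBIT = €1,784,563.20 − €813,500 = €971,063.20.
Interest = €335,448.00, so EBIT − I = €635,615.20.
Degree of combined leverage = contribution ÷ (EBIT − I) = €1,784,563.20 ÷ €635,615.20 = 2.8076.
%ΔEPS = DCL × %ΔSales = 2.8076 × -20.5% = -57.6%.

-57.6%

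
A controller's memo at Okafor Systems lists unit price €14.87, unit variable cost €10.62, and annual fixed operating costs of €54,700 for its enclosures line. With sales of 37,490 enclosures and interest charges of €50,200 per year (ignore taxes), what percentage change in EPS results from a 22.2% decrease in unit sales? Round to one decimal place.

-65.0%

Total contribution margin = 37,490 × €4.25 = €159,332.50.
Subtracting fixed costs: EBIT = €159,332.50 − €54,700 = €104,632.50.
After interest of €50,200.00, pre-tax earnings = €54,432.50.
DCL = total CM / (EBIT − I) = €159,332.50 / €54,432.50 = 2.9272.
%ΔEPS = DCL × %ΔSales = 2.9272 × -22.2% = -65.0%.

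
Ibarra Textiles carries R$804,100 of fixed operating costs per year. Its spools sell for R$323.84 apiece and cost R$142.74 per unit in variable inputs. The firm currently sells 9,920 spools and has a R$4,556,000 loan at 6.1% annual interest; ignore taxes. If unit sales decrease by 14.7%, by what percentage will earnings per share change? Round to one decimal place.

Contribution at this volume is 9,920 × R$181.10 = R$1,796,512.00.
EBIT = R$1,796,512.00 − R$804,100 = R$992,412.00.
Interest = R$277,916.00, so EBIT − I = R$714,496.00.
DCL = total CM / (EBIT − I) = R$1,796,512.00 / R$714,496.00 = 2.5144.
%ΔEPS = DCL × %ΔSales = 2.5144 × -14.7% = -37.0%.

-37.0%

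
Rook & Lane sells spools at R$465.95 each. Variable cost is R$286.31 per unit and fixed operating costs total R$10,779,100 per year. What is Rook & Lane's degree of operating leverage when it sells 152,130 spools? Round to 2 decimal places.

Total contribution margin = 152,130 × R$179.64 = R$27,328,633.20.
EBIT = R$27,328,633.20 − R$10,779,100 = R$16,549,533.20.
Degree of operating leverage = R$27,328,633.20 / R$16,549,533.20 = 1.6513.

1.65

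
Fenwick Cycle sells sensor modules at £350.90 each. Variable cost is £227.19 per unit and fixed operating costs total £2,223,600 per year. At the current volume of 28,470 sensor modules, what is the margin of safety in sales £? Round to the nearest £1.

£3,682,943

Each unit contributes £350.90 − £227.19 = £123.71. Break-even units = £2,223,600 ÷ £123.71 = 17,974.29; break-even revenue = 17,974.29 × £350.90 = £6,307,180.02.
Current sales = 28,470 × £350.90 = £9,990,123.00.
Margin of safety = £9,990,123.00 − £6,307,180.02 = £3,682,943.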